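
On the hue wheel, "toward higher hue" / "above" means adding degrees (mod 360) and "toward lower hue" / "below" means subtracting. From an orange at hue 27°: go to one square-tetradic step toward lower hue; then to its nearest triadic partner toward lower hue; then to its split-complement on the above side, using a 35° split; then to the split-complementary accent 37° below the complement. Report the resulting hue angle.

−90° (square ↓): 27 − 90 = -63 → -63 + 360 = 297°
−120° (triadic ↓): 297 − 120 = 177°
+215° (split-comp 35° ↑): 177 + 215 = 392 → 392 − 360 = 32°
+143° (split-comp 37° ↓): 32 + 143 = 175°

175°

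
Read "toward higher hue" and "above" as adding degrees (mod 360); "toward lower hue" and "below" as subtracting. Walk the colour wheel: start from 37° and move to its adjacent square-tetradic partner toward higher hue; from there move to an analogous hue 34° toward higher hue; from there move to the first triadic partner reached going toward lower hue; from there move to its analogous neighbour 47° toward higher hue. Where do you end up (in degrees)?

88°

square ↑ +90°: 37 + 90 = 127°
analog 34° ↑ +34°: 127 + 34 = 161°
triadic ↓ −120°: 161 − 120 = 41°
analog 47° ↑ +47°: 41 + 47 = 88°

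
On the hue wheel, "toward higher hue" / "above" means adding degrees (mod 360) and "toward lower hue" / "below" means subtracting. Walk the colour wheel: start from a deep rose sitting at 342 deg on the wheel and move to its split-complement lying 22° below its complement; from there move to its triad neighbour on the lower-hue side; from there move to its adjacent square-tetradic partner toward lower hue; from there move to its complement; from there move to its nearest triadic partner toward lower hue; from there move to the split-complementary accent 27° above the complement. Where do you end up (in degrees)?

+158° (split-comp 22° ↓): 342 + 158 = 500 → 500 − 360 = 140°
−120° (triadic ↓): 140 − 120 = 20°
−90° (square ↓): 20 − 90 = -70 → -70 + 360 = 290°
+180° (complement): 290 + 180 = 470 → 470 − 360 = 110°
−120° (triadic ↓): 110 − 120 = -10 → -10 + 360 = 350°
+207° (split-comp 27° ↑): 350 + 207 = 557 → 557 − 360 = 197°

197°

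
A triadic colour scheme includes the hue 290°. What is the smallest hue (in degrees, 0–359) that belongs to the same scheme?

50°

A triad places three hues 120° apart.
The full set through 290° is {50°, 170°, 290°}.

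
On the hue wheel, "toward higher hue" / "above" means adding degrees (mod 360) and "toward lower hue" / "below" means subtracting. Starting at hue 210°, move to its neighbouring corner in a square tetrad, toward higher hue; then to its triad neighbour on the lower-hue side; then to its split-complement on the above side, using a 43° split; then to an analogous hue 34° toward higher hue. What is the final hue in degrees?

77°

210 + 90 = 300°   (square ↑)
300 − 120 = 180°   (triadic ↓)
180 + 223 = 403 → 403 − 360 = 43°   (split-comp 43° ↑)
43 + 34 = 77°   (analog 34° ↑)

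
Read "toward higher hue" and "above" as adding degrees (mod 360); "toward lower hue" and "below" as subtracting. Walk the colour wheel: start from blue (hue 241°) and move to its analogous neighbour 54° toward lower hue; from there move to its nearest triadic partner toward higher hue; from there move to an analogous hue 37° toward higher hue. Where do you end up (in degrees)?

344°

analog 54° ↓ −54°: 241 − 54 = 187°
triadic ↑ +120°: 187 + 120 = 307°
analog 37° ↑ +37°: 307 + 37 = 344°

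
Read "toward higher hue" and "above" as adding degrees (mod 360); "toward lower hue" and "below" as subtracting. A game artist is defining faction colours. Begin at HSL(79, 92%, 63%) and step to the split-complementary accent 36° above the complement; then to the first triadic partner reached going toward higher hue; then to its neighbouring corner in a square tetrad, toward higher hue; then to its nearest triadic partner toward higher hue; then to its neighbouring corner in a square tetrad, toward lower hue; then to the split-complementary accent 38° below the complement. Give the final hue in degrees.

317°

79 + 216 = 295°   (split-comp 36° ↑)
295 + 120 = 415 → 415 − 360 = 55°   (triadic ↑)
55 + 90 = 145°   (square ↑)
145 + 120 = 265°   (triadic ↑)
265 − 90 = 175°   (square ↓)
175 + 142 = 317°   (split-comp 38° ↓)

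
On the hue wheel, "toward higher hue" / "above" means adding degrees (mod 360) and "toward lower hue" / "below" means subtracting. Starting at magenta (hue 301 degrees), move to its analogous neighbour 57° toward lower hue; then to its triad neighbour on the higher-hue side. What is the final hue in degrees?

4°

analog 57° ↓ −57°: 301 − 57 = 244°
triadic ↑ +120°: 244 + 120 = 364 → 364 − 360 = 4°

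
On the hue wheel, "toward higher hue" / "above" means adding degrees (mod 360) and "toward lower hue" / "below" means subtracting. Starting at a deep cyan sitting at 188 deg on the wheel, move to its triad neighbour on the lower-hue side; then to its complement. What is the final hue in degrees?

248°

triadic ↓ −120°: 188 − 120 = 68°
complement +180°: 68 + 180 = 248°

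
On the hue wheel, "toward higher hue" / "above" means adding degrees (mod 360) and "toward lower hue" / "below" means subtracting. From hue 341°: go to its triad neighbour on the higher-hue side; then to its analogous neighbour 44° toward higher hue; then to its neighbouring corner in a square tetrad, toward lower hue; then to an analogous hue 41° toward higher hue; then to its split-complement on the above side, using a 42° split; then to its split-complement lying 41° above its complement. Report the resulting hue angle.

179°

+120° (triadic ↑): 341 + 120 = 461 → 461 − 360 = 101°
+44° (analog 44° ↑): 101 + 44 = 145°
−90° (square ↓): 145 − 90 = 55°
+41° (analog 41° ↑): 55 + 41 = 96°
+222° (split-comp 42° ↑): 96 + 222 = 318°
+221° (split-comp 41° ↑): 318 + 221 = 539 → 539 − 360 = 179°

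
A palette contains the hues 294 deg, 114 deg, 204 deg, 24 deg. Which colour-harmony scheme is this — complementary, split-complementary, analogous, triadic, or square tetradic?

square tetradic

Sort the hues: 24°, 114°, 204°, 294°.
Successive gaps around the wheel: 90°, 90°, 90°, 90°.
Four hues every 90° form a square tetradic scheme.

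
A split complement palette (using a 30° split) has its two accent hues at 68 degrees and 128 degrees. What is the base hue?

The accents sit 30° either side of the complement, so the complement is their short-arc midpoint on the wheel.
Short-arc midpoint of 68° and 128°: 98°.
Base is 180° from the complement: 98 − 180 = -82 → -82 + 360 = 278°

278°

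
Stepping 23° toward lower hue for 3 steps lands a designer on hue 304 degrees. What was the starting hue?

3 steps of 23° (toward lower hue) give a net shift of −69°.
Start = end − shift: 304 + 69 = 373 → 373 − 360 = 13°

13°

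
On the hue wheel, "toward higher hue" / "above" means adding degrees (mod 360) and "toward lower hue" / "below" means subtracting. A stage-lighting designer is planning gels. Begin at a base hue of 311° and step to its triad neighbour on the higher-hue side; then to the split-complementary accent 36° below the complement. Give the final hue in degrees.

311 + 120 = 431 → 431 − 360 = 71°   (triadic ↑)
71 + 144 = 215°   (split-comp 36° ↓)

215°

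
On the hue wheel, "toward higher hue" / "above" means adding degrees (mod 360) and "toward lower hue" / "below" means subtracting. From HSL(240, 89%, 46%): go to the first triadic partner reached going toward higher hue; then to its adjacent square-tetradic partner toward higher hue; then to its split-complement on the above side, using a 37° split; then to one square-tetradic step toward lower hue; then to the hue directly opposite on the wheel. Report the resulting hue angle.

37°

+120° (triadic ↑): 240 + 120 = 360 → 360 − 360 = 0°
+90° (square ↑): 0 + 90 = 90°
+217° (split-comp 37° ↑): 90 + 217 = 307°
−90° (square ↓): 307 − 90 = 217°
+180° (complement): 217 + 180 = 397 → 397 − 360 = 37°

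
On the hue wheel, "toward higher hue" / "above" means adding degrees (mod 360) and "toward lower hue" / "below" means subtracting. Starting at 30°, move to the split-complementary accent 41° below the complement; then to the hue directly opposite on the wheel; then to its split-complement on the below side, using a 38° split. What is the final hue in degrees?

30 + 139 = 169°   (split-comp 41° ↓)
169 + 180 = 349°   (complement)
349 + 142 = 491 → 491 − 360 = 131°   (split-comp 38° ↓)

131°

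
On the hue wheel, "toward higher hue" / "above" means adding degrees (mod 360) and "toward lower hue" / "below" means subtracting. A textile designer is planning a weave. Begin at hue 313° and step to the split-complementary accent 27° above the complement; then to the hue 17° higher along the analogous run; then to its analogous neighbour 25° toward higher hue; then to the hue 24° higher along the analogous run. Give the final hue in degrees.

split-comp 27° ↑ +207°: 313 + 207 = 520 → 520 − 360 = 160°
analog 17° ↑ +17°: 160 + 17 = 177°
analog 25° ↑ +25°: 177 + 25 = 202°
analog 24° ↑ +24°: 202 + 24 = 226°

226°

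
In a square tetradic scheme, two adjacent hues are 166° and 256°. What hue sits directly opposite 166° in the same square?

A square tetradic scheme places four hues 90° apart; opposite corners are 180° apart.
166 + 180 = 346°

346°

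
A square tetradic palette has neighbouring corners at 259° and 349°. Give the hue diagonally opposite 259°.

79°

A square tetradic scheme places four hues 90° apart; opposite corners are 180° apart.
259 + 180 = 439 → 439 − 360 = 79°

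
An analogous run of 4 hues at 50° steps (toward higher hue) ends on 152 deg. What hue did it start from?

2°

3 steps of 50° (toward higher hue) give a net shift of +150°.
Start = end − shift: 152 − 150 = 2°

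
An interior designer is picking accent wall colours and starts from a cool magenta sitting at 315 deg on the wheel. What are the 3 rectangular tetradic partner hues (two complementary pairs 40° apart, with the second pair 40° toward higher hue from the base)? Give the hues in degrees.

355°, 135°, and 175°

315 + 40 = 355°
315 + 180 = 495 → 495 − 360 = 135°
315 + 220 = 535 → 535 − 360 = 175°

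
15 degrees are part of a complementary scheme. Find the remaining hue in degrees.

195°

The complement sits 180° across the wheel.
The full set through 15° is {15°, 195°}.
Given {15°}, the missing hue is 195°.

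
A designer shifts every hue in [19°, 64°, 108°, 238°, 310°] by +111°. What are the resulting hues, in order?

19 + 111 = 130°
64 + 111 = 175°
108 + 111 = 219°
238 + 111 = 349°
310 + 111 = 421 → 421 − 360 = 61°

130°, 175°, 219°, 349°, 61°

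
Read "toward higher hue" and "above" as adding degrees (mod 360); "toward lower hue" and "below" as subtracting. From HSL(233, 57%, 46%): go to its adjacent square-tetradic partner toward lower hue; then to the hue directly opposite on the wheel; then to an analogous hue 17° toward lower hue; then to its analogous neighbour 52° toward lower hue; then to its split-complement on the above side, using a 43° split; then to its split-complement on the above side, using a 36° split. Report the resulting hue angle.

square ↓ −90°: 233 − 90 = 143°
complement +180°: 143 + 180 = 323°
analog 17° ↓ −17°: 323 − 17 = 306°
analog 52° ↓ −52°: 306 − 52 = 254°
split-comp 43° ↑ +223°: 254 + 223 = 477 → 477 − 360 = 117°
split-comp 36° ↑ +216°: 117 + 216 = 333°

333°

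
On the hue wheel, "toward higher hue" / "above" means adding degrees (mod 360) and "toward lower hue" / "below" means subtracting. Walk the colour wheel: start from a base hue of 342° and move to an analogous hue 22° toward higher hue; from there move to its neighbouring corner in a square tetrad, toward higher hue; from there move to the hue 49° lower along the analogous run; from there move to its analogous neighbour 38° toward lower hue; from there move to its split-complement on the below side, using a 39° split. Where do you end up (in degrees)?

342 + 22 = 364 → 364 − 360 = 4°   (analog 22° ↑)
4 + 90 = 94°   (square ↑)
94 − 49 = 45°   (analog 49° ↓)
45 − 38 = 7°   (analog 38° ↓)
7 + 141 = 148°   (split-comp 39° ↓)

148°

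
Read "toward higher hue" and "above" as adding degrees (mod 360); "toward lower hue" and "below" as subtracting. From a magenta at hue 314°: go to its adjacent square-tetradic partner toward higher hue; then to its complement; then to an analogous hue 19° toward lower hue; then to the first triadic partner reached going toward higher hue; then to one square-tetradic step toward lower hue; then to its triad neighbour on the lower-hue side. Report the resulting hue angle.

314 + 90 = 404 → 404 − 360 = 44°   (square ↑)
44 + 180 = 224°   (complement)
224 − 19 = 205°   (analog 19° ↓)
205 + 120 = 325°   (triadic ↑)
325 − 90 = 235°   (square ↓)
235 − 120 = 115°   (triadic ↓)

115°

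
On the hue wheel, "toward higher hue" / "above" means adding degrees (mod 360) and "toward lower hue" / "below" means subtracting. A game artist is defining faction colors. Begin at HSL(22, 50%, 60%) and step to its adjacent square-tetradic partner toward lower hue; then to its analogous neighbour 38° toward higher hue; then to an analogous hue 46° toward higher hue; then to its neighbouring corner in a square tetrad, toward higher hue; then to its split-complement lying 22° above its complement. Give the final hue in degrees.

22 − 90 = -68 → -68 + 360 = 292°   (square ↓)
292 + 38 = 330°   (analog 38° ↑)
330 + 46 = 376 → 376 − 360 = 16°   (analog 46° ↑)
16 + 90 = 106°   (square ↑)
106 + 202 = 308°   (split-comp 22° ↑)

308°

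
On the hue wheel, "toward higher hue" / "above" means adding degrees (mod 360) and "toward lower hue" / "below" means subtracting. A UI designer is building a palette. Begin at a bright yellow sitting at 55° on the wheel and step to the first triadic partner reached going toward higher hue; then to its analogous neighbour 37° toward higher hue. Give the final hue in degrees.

212°

+120° (triadic ↑): 55 + 120 = 175°
+37° (analog 37° ↑): 175 + 37 = 212°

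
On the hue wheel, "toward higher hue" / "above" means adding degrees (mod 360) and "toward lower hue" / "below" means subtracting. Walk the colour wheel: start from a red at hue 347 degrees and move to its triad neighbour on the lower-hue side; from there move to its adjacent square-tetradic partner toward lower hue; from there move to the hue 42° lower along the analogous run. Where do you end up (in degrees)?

95°

347 − 120 = 227°   (triadic ↓)
227 − 90 = 137°   (square ↓)
137 − 42 = 95°   (analog 42° ↓)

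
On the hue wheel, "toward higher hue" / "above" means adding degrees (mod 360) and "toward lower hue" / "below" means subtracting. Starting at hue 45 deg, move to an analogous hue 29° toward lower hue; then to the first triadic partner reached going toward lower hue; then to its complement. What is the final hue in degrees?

45 − 29 = 16°   (analog 29° ↓)
16 − 120 = -104 → -104 + 360 = 256°   (triadic ↓)
256 + 180 = 436 → 436 − 360 = 76°   (complement)

76°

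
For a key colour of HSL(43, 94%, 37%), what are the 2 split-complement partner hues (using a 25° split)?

Split-complementary hues sit 25° either side of the complement.
Complement of 43 deg: 43 + 180 = 223°
223 − 25 = 198°
223 + 25 = 248°

198° and 248°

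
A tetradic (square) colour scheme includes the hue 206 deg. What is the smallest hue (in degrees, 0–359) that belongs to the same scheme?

26°

A square tetradic scheme places four hues every 90°.
The full set through 206° is {26°, 116°, 206°, 296°}.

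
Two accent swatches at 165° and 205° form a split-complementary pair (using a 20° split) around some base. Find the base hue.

5°

The accents sit 20° either side of the complement, so the complement is their short-arc midpoint on the wheel.
Short-arc midpoint of 165° and 205°: 185°.
Base is 180° from the complement: 185 − 180 = 5°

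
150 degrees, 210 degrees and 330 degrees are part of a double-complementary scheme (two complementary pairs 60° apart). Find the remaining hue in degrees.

30°

A rectangular tetradic uses two complementary pairs 60° apart: offsets 0°, 60°, 180°, 240°.
Among {150°, 210°, 330°}, 330° and 150° are a 180° pair.
The remaining hue 210° needs its own complement: 210 + 180 = 390 → 390 − 360 = 30°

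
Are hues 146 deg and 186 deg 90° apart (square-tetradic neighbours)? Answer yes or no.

Angular distance: |146 − 186| = 40 = 40°.
90° apart (square-tetradic neighbours) requires 90°.

no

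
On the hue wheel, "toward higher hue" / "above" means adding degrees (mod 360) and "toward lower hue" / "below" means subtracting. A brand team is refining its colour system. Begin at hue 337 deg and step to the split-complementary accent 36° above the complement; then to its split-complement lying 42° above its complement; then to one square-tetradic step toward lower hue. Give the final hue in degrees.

325°

split-comp 36° ↑ +216°: 337 + 216 = 553 → 553 − 360 = 193°
split-comp 42° ↑ +222°: 193 + 222 = 415 → 415 − 360 = 55°
square ↓ −90°: 55 − 90 = -35 → -35 + 360 = 325°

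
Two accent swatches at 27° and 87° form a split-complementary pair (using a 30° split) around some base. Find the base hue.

The accents sit 30° either side of the complement, so the complement is their short-arc midpoint on the wheel.
Short-arc midpoint of 27° and 87°: 57°.
Base is 180° from the complement: 57 − 180 = -123 → -123 + 360 = 237°

237°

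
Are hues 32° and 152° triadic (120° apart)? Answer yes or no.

Angular distance: |32 − 152| = 120 = 120°.
Triadic (120° apart) requires 120°.

yes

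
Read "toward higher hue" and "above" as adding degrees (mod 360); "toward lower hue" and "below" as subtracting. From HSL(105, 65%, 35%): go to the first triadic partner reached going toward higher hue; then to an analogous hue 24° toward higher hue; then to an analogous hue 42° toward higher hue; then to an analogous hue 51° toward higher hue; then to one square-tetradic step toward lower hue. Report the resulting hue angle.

252°

+120° (triadic ↑): 105 + 120 = 225°
+24° (analog 24° ↑): 225 + 24 = 249°
+42° (analog 42° ↑): 249 + 42 = 291°
+51° (analog 51° ↑): 291 + 51 = 342°
−90° (square ↓): 342 − 90 = 252°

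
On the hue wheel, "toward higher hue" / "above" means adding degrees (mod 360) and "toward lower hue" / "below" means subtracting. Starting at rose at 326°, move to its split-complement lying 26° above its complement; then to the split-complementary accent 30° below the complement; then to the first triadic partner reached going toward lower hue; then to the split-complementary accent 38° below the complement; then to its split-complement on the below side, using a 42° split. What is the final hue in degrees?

split-comp 26° ↑ +206°: 326 + 206 = 532 → 532 − 360 = 172°
split-comp 30° ↓ +150°: 172 + 150 = 322°
triadic ↓ −120°: 322 − 120 = 202°
split-comp 38° ↓ +142°: 202 + 142 = 344°
split-comp 42° ↓ +138°: 344 + 138 = 482 → 482 − 360 = 122°

122°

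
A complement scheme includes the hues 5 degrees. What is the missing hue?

The complement sits 180° across the wheel.
The full set through 5° is {5°, 185°}.
Given {5°}, the missing hue is 185°.

185°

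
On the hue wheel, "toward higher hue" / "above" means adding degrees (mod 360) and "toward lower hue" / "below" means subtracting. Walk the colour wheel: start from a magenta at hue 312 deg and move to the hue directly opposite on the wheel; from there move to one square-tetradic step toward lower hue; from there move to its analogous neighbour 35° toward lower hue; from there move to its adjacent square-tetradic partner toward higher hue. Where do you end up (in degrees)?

97°

312 + 180 = 492 → 492 − 360 = 132°   (complement)
132 − 90 = 42°   (square ↓)
42 − 35 = 7°   (analog 35° ↓)
7 + 90 = 97°   (square ↑)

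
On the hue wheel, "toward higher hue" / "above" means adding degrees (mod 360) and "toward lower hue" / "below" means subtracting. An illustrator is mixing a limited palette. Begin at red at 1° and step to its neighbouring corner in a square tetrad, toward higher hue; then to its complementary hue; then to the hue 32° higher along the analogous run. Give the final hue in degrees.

square ↑ +90°: 1 + 90 = 91°
complement +180°: 91 + 180 = 271°
analog 32° ↑ +32°: 271 + 32 = 303°

303°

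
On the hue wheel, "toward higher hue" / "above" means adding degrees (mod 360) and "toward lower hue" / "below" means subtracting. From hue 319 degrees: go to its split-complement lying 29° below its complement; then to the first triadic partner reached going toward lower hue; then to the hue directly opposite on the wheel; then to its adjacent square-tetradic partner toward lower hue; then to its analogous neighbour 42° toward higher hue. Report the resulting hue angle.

122°

split-comp 29° ↓ +151°: 319 + 151 = 470 → 470 − 360 = 110°
triadic ↓ −120°: 110 − 120 = -10 → -10 + 360 = 350°
complement +180°: 350 + 180 = 530 → 530 − 360 = 170°
square ↓ −90°: 170 − 90 = 80°
analog 42° ↑ +42°: 80 + 42 = 122°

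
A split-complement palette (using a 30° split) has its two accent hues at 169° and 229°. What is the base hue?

19°

The accents sit 30° either side of the complement, so the complement is their short-arc midpoint on the wheel.
Short-arc midpoint of 169° and 229°: 199°.
Base is 180° from the complement: 199 − 180 = 19°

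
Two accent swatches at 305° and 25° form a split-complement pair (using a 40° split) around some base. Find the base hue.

The accents sit 40° either side of the complement, so the complement is their short-arc midpoint on the wheel.
Short-arc midpoint of 305° and 25°: 345°.
Base is 180° from the complement: 345 − 180 = 165°

165°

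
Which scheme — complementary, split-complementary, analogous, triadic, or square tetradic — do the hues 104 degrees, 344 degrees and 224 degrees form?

Sort the hues: 104°, 224°, 344°.
Successive gaps around the wheel: 120°, 120°, 120°.
Three hues equally spaced 120° apart form a triad.

triadic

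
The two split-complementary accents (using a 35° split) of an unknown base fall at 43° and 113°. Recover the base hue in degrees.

The accents sit 35° either side of the complement, so the complement is their short-arc midpoint on the wheel.
Short-arc midpoint of 43° and 113°: 78°.
Base is 180° from the complement: 78 − 180 = -102 → -102 + 360 = 258°

258°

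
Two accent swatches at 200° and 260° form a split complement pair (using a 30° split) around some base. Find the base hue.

The accents sit 30° either side of the complement, so the complement is their short-arc midpoint on the wheel.
Short-arc midpoint of 200° and 260°: 230°.
Base is 180° from the complement: 230 − 180 = 50°

50°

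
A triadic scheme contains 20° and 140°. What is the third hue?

260°

A triad spaces three hues 120° apart.
The full set is {20°, 140°, 260°}.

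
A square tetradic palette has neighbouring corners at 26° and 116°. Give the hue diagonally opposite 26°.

206°

A square tetradic scheme places four hues 90° apart; opposite corners are 180° apart.
26 + 180 = 206°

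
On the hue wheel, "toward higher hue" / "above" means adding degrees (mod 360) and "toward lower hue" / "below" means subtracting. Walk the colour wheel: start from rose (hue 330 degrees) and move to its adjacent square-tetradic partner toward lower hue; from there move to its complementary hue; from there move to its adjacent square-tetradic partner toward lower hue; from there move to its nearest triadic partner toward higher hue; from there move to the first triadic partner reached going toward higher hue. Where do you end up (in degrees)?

210°

−90° (square ↓): 330 − 90 = 240°
+180° (complement): 240 + 180 = 420 → 420 − 360 = 60°
−90° (square ↓): 60 − 90 = -30 → -30 + 360 = 330°
+120° (triadic ↑): 330 + 120 = 450 → 450 − 360 = 90°
+120° (triadic ↑): 90 + 120 = 210°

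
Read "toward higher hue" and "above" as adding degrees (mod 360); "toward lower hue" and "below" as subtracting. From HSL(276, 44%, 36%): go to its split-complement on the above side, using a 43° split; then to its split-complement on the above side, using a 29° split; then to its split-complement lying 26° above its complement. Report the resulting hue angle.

276 + 223 = 499 → 499 − 360 = 139°   (split-comp 43° ↑)
139 + 209 = 348°   (split-comp 29° ↑)
348 + 206 = 554 → 554 − 360 = 194°   (split-comp 26° ↑)

194°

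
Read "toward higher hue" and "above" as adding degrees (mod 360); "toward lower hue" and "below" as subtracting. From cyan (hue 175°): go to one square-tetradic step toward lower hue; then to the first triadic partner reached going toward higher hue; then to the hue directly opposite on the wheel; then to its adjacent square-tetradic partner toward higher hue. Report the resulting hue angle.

−90° (square ↓): 175 − 90 = 85°
+120° (triadic ↑): 85 + 120 = 205°
+180° (complement): 205 + 180 = 385 → 385 − 360 = 25°
+90° (square ↑): 25 + 90 = 115°

115°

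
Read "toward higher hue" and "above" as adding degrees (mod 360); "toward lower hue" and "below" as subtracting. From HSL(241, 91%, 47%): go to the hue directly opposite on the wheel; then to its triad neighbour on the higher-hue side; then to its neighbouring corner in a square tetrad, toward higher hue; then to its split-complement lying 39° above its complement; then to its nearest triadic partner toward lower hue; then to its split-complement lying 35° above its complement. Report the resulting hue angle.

225°

complement +180°: 241 + 180 = 421 → 421 − 360 = 61°
triadic ↑ +120°: 61 + 120 = 181°
square ↑ +90°: 181 + 90 = 271°
split-comp 39° ↑ +219°: 271 + 219 = 490 → 490 − 360 = 130°
triadic ↓ −120°: 130 − 120 = 10°
split-comp 35° ↑ +215°: 10 + 215 = 225°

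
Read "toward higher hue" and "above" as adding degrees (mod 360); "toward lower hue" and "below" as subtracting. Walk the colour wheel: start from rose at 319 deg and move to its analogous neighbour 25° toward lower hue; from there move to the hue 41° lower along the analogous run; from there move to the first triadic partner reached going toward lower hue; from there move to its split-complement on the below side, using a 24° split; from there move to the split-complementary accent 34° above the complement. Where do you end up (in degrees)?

analog 25° ↓ −25°: 319 − 25 = 294°
analog 41° ↓ −41°: 294 − 41 = 253°
triadic ↓ −120°: 253 − 120 = 133°
split-comp 24° ↓ +156°: 133 + 156 = 289°
split-comp 34° ↑ +214°: 289 + 214 = 503 → 503 − 360 = 143°

143°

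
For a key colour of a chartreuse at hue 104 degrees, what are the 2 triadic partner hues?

A triad places three hues 120° apart.
104 + 120 = 224°
104 + 240 = 344°

224° and 344°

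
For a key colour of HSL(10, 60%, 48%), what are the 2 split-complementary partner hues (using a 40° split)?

Split-complementary hues sit 40° either side of the complement.
Complement of 10°: 10 + 180 = 190°
190 − 40 = 150°
190 + 40 = 230°

150° and 230°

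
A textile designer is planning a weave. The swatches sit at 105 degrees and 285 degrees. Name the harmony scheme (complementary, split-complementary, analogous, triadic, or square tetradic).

complementary

Sort the hues: 105°, 285°.
Successive gaps around the wheel: 180°, 180°.
Two hues 180° apart are complementary.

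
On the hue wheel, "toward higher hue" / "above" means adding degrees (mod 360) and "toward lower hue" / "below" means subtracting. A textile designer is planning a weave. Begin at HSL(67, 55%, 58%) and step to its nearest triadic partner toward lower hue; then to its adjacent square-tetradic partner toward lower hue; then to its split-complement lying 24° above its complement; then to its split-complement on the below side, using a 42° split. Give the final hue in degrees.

199°

triadic ↓ −120°: 67 − 120 = -53 → -53 + 360 = 307°
square ↓ −90°: 307 − 90 = 217°
split-comp 24° ↑ +204°: 217 + 204 = 421 → 421 − 360 = 61°
split-comp 42° ↓ +138°: 61 + 138 = 199°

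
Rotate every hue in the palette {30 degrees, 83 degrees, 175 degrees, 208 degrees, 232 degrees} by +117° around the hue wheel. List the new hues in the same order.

30 + 117 = 147°
83 + 117 = 200°
175 + 117 = 292°
208 + 117 = 325°
232 + 117 = 349°

147°, 200°, 292°, 325°, 349°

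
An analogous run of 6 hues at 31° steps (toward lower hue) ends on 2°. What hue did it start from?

157°

5 steps of 31° (toward lower hue) give a net shift of −155°.
Start = end − shift: 2 + 155 = 157°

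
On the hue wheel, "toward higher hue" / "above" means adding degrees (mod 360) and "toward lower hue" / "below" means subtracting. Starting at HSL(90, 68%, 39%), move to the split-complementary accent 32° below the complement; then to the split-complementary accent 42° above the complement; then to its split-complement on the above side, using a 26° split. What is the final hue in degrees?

+148° (split-comp 32° ↓): 90 + 148 = 238°
+222° (split-comp 42° ↑): 238 + 222 = 460 → 460 − 360 = 100°
+206° (split-comp 26° ↑): 100 + 206 = 306°

306°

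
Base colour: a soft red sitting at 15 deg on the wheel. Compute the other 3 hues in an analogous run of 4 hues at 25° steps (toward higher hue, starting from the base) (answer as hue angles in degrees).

40°, 65°, and 90°

Analogous hues sit every 25° along the wheel.
15 + 25 = 40°
15 + 50 = 65°
15 + 75 = 90°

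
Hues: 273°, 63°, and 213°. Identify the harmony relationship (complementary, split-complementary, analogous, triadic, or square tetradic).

Sort the hues: 63°, 213°, 273°.
Successive gaps around the wheel: 150°, 60°, 150°.
Two 150° gaps and one 60° gap — a base hue opposite a pair of accents 30° either side of its complement — is the split-complementary pattern.

split-complementary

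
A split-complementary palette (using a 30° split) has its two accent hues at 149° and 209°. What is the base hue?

The accents sit 30° either side of the complement, so the complement is their short-arc midpoint on the wheel.
Short-arc midpoint of 149° and 209°: 179°.
Base is 180° from the complement: 179 − 180 = -1 → -1 + 360 = 359°

359°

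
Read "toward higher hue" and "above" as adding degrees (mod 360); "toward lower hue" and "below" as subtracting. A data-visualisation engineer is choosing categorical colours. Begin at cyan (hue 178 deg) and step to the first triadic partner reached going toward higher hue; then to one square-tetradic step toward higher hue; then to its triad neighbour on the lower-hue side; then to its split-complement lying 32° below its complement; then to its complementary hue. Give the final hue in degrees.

236°

+120° (triadic ↑): 178 + 120 = 298°
+90° (square ↑): 298 + 90 = 388 → 388 − 360 = 28°
−120° (triadic ↓): 28 − 120 = -92 → -92 + 360 = 268°
+148° (split-comp 32° ↓): 268 + 148 = 416 → 416 − 360 = 56°
+180° (complement): 56 + 180 = 236°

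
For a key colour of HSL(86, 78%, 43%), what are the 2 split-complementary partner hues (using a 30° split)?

Split-complementary hues sit 30° either side of the complement.
Complement of 86 deg: 86 + 180 = 266°
266 − 30 = 236°
266 + 30 = 296°

236° and 296°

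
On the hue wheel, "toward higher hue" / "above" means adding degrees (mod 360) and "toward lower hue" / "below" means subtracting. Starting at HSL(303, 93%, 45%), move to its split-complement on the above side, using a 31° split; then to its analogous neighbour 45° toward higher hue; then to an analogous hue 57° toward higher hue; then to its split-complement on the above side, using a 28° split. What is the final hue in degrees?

104°

+211° (split-comp 31° ↑): 303 + 211 = 514 → 514 − 360 = 154°
+45° (analog 45° ↑): 154 + 45 = 199°
+57° (analog 57° ↑): 199 + 57 = 256°
+208° (split-comp 28° ↑): 256 + 208 = 464 → 464 − 360 = 104°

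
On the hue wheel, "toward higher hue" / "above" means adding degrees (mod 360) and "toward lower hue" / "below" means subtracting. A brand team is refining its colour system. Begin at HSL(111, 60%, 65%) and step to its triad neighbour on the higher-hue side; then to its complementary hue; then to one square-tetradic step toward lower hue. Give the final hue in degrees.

321°

111 + 120 = 231°   (triadic ↑)
231 + 180 = 411 → 411 − 360 = 51°   (complement)
51 − 90 = -39 → -39 + 360 = 321°   (square ↓)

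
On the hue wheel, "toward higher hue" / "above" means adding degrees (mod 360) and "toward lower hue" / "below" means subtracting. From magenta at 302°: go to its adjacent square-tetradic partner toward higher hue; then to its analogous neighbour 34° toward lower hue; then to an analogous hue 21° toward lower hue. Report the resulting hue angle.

square ↑ +90°: 302 + 90 = 392 → 392 − 360 = 32°
analog 34° ↓ −34°: 32 − 34 = -2 → -2 + 360 = 358°
analog 21° ↓ −21°: 358 − 21 = 337°

337°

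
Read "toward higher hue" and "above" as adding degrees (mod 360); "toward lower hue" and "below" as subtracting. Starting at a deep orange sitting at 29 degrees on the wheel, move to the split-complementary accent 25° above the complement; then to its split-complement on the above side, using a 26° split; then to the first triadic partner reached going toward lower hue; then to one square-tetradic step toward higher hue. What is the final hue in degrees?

split-comp 25° ↑ +205°: 29 + 205 = 234°
split-comp 26° ↑ +206°: 234 + 206 = 440 → 440 − 360 = 80°
triadic ↓ −120°: 80 − 120 = -40 → -40 + 360 = 320°
square ↑ +90°: 320 + 90 = 410 → 410 − 360 = 50°

50°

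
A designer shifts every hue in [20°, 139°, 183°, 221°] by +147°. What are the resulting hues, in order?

167°, 286°, 330°, 8°

20 + 147 = 167°
139 + 147 = 286°
183 + 147 = 330°
221 + 147 = 368 → 368 − 360 = 8°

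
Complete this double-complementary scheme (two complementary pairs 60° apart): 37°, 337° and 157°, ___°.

A rectangular tetradic uses two complementary pairs 60° apart: offsets 0°, 60°, 180°, 240°.
Among {37°, 157°, 337°}, 157° and 337° are a 180° pair.
The remaining hue 37° needs its own complement: 37 + 180 = 217°

217°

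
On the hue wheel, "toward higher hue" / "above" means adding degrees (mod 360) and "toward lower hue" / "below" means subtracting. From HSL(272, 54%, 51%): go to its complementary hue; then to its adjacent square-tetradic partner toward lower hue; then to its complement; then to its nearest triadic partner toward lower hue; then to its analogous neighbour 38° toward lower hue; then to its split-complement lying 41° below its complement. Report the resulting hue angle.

+180° (complement): 272 + 180 = 452 → 452 − 360 = 92°
−90° (square ↓): 92 − 90 = 2°
+180° (complement): 2 + 180 = 182°
−120° (triadic ↓): 182 − 120 = 62°
−38° (analog 38° ↓): 62 − 38 = 24°
+139° (split-comp 41° ↓): 24 + 139 = 163°

163°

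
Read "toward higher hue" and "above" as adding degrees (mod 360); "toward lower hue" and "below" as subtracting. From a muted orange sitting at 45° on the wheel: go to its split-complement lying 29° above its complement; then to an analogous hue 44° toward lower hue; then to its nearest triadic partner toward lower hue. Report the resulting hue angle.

90°

+209° (split-comp 29° ↑): 45 + 209 = 254°
−44° (analog 44° ↓): 254 − 44 = 210°
−120° (triadic ↓): 210 − 120 = 90°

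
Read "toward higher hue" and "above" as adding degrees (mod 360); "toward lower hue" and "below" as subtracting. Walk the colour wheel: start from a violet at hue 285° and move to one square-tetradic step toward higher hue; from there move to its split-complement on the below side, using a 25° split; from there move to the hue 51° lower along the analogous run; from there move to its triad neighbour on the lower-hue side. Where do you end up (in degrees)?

359°

square ↑ +90°: 285 + 90 = 375 → 375 − 360 = 15°
split-comp 25° ↓ +155°: 15 + 155 = 170°
analog 51° ↓ −51°: 170 − 51 = 119°
triadic ↓ −120°: 119 − 120 = -1 → -1 + 360 = 359°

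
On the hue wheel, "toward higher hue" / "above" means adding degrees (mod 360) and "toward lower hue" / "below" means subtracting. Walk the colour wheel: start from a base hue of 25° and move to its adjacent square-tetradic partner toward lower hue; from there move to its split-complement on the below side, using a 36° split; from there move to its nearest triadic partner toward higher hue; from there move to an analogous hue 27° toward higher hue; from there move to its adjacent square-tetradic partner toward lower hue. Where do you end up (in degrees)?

square ↓ −90°: 25 − 90 = -65 → -65 + 360 = 295°
split-comp 36° ↓ +144°: 295 + 144 = 439 → 439 − 360 = 79°
triadic ↑ +120°: 79 + 120 = 199°
analog 27° ↑ +27°: 199 + 27 = 226°
square ↓ −90°: 226 − 90 = 136°

136°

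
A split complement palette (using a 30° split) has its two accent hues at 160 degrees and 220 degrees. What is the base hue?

10°

The accents sit 30° either side of the complement, so the complement is their short-arc midpoint on the wheel.
Short-arc midpoint of 160° and 220°: 190°.
Base is 180° from the complement: 190 − 180 = 10°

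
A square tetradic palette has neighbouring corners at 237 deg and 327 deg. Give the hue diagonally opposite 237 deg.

A square tetradic scheme places four hues 90° apart; opposite corners are 180° apart.
237 + 180 = 417 → 417 − 360 = 57°

57°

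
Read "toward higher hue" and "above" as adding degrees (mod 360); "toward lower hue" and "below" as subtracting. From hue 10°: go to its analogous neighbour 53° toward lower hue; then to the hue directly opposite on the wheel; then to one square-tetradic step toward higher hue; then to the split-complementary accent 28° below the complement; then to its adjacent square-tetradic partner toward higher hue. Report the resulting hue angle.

−53° (analog 53° ↓): 10 − 53 = -43 → -43 + 360 = 317°
+180° (complement): 317 + 180 = 497 → 497 − 360 = 137°
+90° (square ↑): 137 + 90 = 227°
+152° (split-comp 28° ↓): 227 + 152 = 379 → 379 − 360 = 19°
+90° (square ↑): 19 + 90 = 109°

109°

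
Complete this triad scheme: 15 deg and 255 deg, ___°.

135°

A triad places three hues 120° apart.
The full set through 15° is {15°, 135°, 255°}.
Given {15°, 255°}, the missing hue is 135°.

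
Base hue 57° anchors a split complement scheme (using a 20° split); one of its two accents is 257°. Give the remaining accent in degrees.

Split-complementary hues sit 20° either side of the complement.
Complement of the base 57°: 57 + 180 = 237°
The given accent 257° is 20° one side of 237°; the other accent sits 20° the other side: 237 − 20 = 217°

217°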